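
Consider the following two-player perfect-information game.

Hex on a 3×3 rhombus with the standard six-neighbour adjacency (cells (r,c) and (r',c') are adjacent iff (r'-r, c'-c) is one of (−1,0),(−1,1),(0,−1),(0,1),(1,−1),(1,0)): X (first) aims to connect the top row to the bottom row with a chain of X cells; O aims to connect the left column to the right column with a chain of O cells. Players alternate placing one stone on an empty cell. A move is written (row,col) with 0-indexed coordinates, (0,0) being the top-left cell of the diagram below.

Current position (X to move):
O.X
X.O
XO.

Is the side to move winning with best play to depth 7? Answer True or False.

p1 X@[O.X/X.O/XO.]: (0,1)[OXX/X.O/XO.]+1* (1,1)[O.X/XXO/XO.]+1 (2,2)[O.X/X.O/XOX]+1
p2 O@[OXX/X.O/XO.] terminal -1; root [O.X/X.O/XO.] d7

X winning at [O.X/X.O/XO.]: True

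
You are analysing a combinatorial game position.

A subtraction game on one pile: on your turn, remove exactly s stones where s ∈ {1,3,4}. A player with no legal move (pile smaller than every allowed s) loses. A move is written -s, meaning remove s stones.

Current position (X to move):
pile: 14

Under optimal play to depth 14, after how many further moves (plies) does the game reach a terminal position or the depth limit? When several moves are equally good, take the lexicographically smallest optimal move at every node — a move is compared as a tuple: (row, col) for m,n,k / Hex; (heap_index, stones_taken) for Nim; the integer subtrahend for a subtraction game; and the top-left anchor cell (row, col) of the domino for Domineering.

PV length from [14]: 8 plies

ply 1, X at 14 | -1=-1→13*; -3=-1→11; -4=-1→10
ply 2, O at 13 | -1=-1→12; -3=-1→10; -4=+1→9*
ply 3, X at 9 | -1=-1→8*; -3=-1→6; -4=-1→5
ply 4, O at 8 | -1=+1→7*; -3=-1→5; -4=-1→4
ply 5, X at 7 | -1=-1→6*; -3=-1→4; -4=-1→3
ply 6, O at 6 | -1=-1→5; -3=-1→3; -4=+1→2*
ply 7, X at 2 | -1=-1→1*
ply 8, O at 1 | -1=+1→0*
ply 9: 0 is terminal -1 (X); from 14 depth 14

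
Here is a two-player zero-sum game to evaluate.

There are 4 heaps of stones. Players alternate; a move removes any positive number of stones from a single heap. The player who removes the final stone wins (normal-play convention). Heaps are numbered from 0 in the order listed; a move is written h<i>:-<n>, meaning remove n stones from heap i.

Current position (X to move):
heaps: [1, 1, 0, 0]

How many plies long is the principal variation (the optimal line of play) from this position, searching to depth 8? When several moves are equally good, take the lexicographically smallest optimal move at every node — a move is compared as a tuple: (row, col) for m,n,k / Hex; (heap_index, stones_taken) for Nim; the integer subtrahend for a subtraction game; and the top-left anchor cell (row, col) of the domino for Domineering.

[(1,1,0,0)] X move#1: h0:-1:-1/(0,1,0,0)*, h1:-1:-1/(1,0,0,0)
[(0,1,0,0)] O move#2: h1:-1:+1/(0,0,0,0)*
[(0,0,0,0)] end (terminal -1, X#3); searched (1,1,0,0) to 8

PV length from [(1,1,0,0)]: 2 plies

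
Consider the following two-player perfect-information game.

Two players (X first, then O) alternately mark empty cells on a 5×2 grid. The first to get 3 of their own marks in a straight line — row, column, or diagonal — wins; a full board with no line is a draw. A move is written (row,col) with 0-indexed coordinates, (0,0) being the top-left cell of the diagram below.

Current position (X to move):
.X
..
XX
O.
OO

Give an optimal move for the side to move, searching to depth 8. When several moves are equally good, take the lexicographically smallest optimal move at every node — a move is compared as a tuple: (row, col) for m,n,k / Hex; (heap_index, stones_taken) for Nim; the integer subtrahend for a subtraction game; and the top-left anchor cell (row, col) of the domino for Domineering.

ply 1, X at .X/../XX/O./OO | (0,0)=+1→XX/../XX/O./OO*; (1,0)=+1→.X/X./XX/O./OO; (1,1)=+1→.X/.X/XX/O./OO; (3,1)=+0→.X/../XX/OX/OO
ply 2, O at XX/../XX/O./OO | (1,0)=-1→XX/O./XX/O./OO*; (1,1)=-1→XX/.O/XX/O./OO; (3,1)=-1→XX/../XX/OO/OO
ply 3, X at XX/O./XX/O./OO | (1,1)=+1→XX/OX/XX/O./OO*; (3,1)=+0→XX/O./XX/OX/OO
ply 4: XX/OX/XX/O./OO is terminal -1 (O); from .X/../XX/O./OO depth 8

X's best at [.X/../XX/O./OO]: (0,0)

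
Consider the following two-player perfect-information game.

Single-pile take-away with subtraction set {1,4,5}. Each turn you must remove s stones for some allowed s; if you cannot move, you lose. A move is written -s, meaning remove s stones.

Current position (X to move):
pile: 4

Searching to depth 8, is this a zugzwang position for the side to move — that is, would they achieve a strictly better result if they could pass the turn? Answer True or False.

ply 1, X at 4 | -1=-1→3; -4=+1→0*
ply 2: 0 is terminal -1 (O); from 4 depth 8
if X skipped the turn, O would face:
~ ply 1, O at 4 | -1=-1→3; -4=+1→0*
~ ply 2: 0 is terminal -1 (X); from 4 depth 8
compare (X): move=+1 vs pass=-1

zugzwang(4, X) = False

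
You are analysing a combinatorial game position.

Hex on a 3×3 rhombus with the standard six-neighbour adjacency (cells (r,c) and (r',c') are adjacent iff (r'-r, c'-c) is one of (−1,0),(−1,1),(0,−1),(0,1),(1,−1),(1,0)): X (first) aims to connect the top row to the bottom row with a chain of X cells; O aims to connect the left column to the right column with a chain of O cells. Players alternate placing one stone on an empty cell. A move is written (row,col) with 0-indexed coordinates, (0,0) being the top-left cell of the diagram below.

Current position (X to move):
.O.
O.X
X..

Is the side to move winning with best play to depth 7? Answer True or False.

X winning at [.O./O.X/X..]: True

p1 X@[.O./O.X/X..]: (0,0)[XO./O.X/X..]-1 (0,2)[.OX/O.X/X..]+1* (1,1)[.O./OXX/X..]-1 (2,1)[.O./O.X/XX.]-1 (2,2)[.O./O.X/X.X]-1
p2 O@[.OX/O.X/X..]: (0,0)[OOX/O.X/X..]-1* (1,1)[.OX/OOX/X..]-1 (2,1)[.OX/O.X/XO.]-1 (2,2)[.OX/O.X/X.O]-1
p3 X@[OOX/O.X/X..]: (1,1)[OOX/OXX/X..]+1* (2,1)[OOX/O.X/XX.]+1 (2,2)[OOX/O.X/X.X]+1
p4 O@[OOX/OXX/X..] terminal -1; root [.O./O.X/X..] d7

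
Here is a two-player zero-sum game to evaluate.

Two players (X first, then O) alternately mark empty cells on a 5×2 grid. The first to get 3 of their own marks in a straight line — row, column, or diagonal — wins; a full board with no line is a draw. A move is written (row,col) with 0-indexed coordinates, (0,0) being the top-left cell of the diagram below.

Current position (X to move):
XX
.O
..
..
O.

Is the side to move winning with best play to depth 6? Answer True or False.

X winning at [XX/.O/../../O.]: False

p1 X@[XX/.O/../../O.]: (1,0)[XX/XO/../../O.]+0* (2,0)[XX/.O/X./../O.]+0 (2,1)[XX/.O/.X/../O.]+0 (3,0)[XX/.O/../X./O.]+0 (3,1)[XX/.O/../.X/O.]+0 (4,1)[XX/.O/../../OX]+0
p2 O@[XX/XO/../../O.]: (2,0)[XX/XO/O./../O.]+0* (2,1)[XX/XO/.O/../O.]-1 (3,0)[XX/XO/../O./O.]-1 (3,1)[XX/XO/../.O/O.]-1 (4,1)[XX/XO/../../OO]-1
p3 X@[XX/XO/O./../O.]: (2,1)[XX/XO/OX/../O.]-1 (3,0)[XX/XO/O./X./O.]+0* (3,1)[XX/XO/O./.X/O.]-1 (4,1)[XX/XO/O./../OX]-1
p4 O@[XX/XO/O./X./O.]: (2,1)[XX/XO/OO/X./O.]+0* (3,1)[XX/XO/O./XO/O.]+0 (4,1)[XX/XO/O./X./OO]+0
p5 X@[XX/XO/OO/X./O.]: (3,1)[XX/XO/OO/XX/O.]+0* (4,1)[XX/XO/OO/X./OX]-1
p6 O@[XX/XO/OO/XX/O.]: (4,1)[XX/XO/OO/XX/OO]+0*
p7 X@[XX/XO/OO/XX/OO] terminal +0; root [XX/.O/../../O.] d6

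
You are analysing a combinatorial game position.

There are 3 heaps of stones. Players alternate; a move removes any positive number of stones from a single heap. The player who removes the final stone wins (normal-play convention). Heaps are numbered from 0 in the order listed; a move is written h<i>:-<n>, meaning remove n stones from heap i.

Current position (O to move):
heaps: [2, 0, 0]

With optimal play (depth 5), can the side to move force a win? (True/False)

O winning at [(2,0,0)]: True

p1 O@[(2,0,0)]: h0:-1[(1,0,0)]-1 h0:-2[(0,0,0)]+1*
p2 X@[(0,0,0)] terminal -1; root [(2,0,0)] d5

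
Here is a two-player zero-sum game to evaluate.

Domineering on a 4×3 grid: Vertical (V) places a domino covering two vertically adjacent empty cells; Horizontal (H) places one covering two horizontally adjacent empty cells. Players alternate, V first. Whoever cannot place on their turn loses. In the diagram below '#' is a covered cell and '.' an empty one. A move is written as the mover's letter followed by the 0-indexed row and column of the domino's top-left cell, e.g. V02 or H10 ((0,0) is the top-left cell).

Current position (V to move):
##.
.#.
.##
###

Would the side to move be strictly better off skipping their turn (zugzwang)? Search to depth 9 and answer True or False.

zugzwang(##./.#./.##/###, V) = False

ply 1, V at ##./.#./.##/### | V02=+1→###/.##/.##/###*; V10=+1→##./##./###/###
ply 2: ###/.##/.##/### is terminal -1 (H); from ##./.#./.##/### depth 9
suppose V passes — search the same position with H to move:
pass> ply 1: ##./.#./.##/### is terminal -1 (H); from ##./.#./.##/### depth 9
for V: play +1, pass +1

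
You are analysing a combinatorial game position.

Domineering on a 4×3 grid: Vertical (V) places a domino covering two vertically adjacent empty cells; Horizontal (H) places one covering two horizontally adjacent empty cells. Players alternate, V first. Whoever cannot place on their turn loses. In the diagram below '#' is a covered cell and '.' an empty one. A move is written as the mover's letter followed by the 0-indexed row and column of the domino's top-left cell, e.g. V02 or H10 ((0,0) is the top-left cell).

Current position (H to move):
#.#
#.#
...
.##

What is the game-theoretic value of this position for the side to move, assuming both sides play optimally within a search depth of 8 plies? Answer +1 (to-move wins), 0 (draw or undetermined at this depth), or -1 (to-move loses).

ply 1, H at #.#/#.#/.../.## | H20=-1→#.#/#.#/##./.##*; H21=-1→#.#/#.#/.##/.##
ply 2, V at #.#/#.#/##./.## | V01=+1→###/###/##./.##*
ply 3: ###/###/##./.## is terminal -1 (H); from #.#/#.#/.../.## depth 8

value(#.#/#.#/.../.##, H) = -1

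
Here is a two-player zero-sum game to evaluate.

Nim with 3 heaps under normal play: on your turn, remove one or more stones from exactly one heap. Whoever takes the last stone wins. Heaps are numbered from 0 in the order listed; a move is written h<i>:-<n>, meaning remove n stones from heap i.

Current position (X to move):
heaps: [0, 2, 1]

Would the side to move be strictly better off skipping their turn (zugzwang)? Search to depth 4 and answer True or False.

p1 X@[(0,2,1)]: h1:-1[(0,1,1)]+1* h1:-2[(0,0,1)]-1 h2:-1[(0,2,0)]-1
p2 O@[(0,1,1)]: h1:-1[(0,0,1)]-1* h2:-1[(0,1,0)]-1
p3 X@[(0,0,1)]: h2:-1[(0,0,0)]+1*
p4 O@[(0,0,0)] terminal -1; root [(0,2,1)] d4
if X skipped the turn, O would face:
~ p1 O@[(0,2,1)]: h1:-1[(0,1,1)]+1* h1:-2[(0,0,1)]-1 h2:-1[(0,2,0)]-1
~ p2 X@[(0,1,1)]: h1:-1[(0,0,1)]-1* h2:-1[(0,1,0)]-1
~ p3 O@[(0,0,1)]: h2:-1[(0,0,0)]+1*
~ p4 X@[(0,0,0)] terminal -1; root [(0,2,1)] d4
compare (X): move=+1 vs pass=-1

zugzwang((0,2,1), X) = False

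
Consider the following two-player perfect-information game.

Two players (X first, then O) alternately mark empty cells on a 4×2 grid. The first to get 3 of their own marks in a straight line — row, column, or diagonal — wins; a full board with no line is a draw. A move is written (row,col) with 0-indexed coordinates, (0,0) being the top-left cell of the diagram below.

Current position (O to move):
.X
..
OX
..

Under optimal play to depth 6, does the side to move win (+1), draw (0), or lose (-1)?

value(.X/../OX/.., O) = 0

ply 1, O at .X/../OX/.. | (0,0)=-1→OX/../OX/..; (1,0)=-1→.X/O./OX/..; (1,1)=+0→.X/.O/OX/..*; (3,0)=-1→.X/../OX/O.; (3,1)=-1→.X/../OX/.O
ply 2, X at .X/.O/OX/.. | (0,0)=+0→XX/.O/OX/..*; (1,0)=+0→.X/XO/OX/..; (3,0)=+0→.X/.O/OX/X.; (3,1)=-1→.X/.O/OX/.X
ply 3, O at XX/.O/OX/.. | (1,0)=+0→XX/OO/OX/..*; (3,0)=+0→XX/.O/OX/O.; (3,1)=+0→XX/.O/OX/.O
ply 4, X at XX/OO/OX/.. | (3,0)=+0→XX/OO/OX/X.*; (3,1)=-1→XX/OO/OX/.X
ply 5, O at XX/OO/OX/X. | (3,1)=+0→XX/OO/OX/XO*
ply 6: XX/OO/OX/XO is terminal +0 (X); from .X/../OX/.. depth 6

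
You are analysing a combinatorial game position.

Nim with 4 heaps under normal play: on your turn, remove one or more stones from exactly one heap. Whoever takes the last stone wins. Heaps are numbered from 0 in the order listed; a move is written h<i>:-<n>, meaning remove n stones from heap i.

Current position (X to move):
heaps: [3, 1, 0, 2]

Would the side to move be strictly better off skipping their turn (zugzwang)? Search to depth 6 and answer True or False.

zugzwang((3,1,0,2), X) = True

p1 X@[(3,1,0,2)]: h0:-1[(2,1,0,2)]-1* h0:-2[(1,1,0,2)]-1 h0:-3[(0,1,0,2)]-1 h1:-1[(3,0,0,2)]-1 h3:-1[(3,1,0,1)]-1 h3:-2[(3,1,0,0)]-1
p2 O@[(2,1,0,2)]: h0:-1[(1,1,0,2)]-1 h0:-2[(0,1,0,2)]-1 h1:-1[(2,0,0,2)]+1* h3:-1[(2,1,0,1)]-1 h3:-2[(2,1,0,0)]-1
p3 X@[(2,0,0,2)]: h0:-1[(1,0,0,2)]-1* h0:-2[(0,0,0,2)]-1 h3:-1[(2,0,0,1)]-1 h3:-2[(2,0,0,0)]-1
p4 O@[(1,0,0,2)]: h0:-1[(0,0,0,2)]-1 h3:-1[(1,0,0,1)]+1* h3:-2[(1,0,0,0)]-1
p5 X@[(1,0,0,1)]: h0:-1[(0,0,0,1)]-1* h3:-1[(1,0,0,0)]-1
p6 O@[(0,0,0,1)]: h3:-1[(0,0,0,0)]+1*
p7 X@[(0,0,0,0)] terminal -1; root [(3,1,0,2)] d6
suppose X passes — search the same position with O to move:
pass> p1 O@[(3,1,0,2)]: h0:-1[(2,1,0,2)]-1* h0:-2[(1,1,0,2)]-1 h0:-3[(0,1,0,2)]-1 h1:-1[(3,0,0,2)]-1 h3:-1[(3,1,0,1)]-1 h3:-2[(3,1,0,0)]-1
pass> p2 X@[(2,1,0,2)]: h0:-1[(1,1,0,2)]-1 h0:-2[(0,1,0,2)]-1 h1:-1[(2,0,0,2)]+1* h3:-1[(2,1,0,1)]-1 h3:-2[(2,1,0,0)]-1
pass> p3 O@[(2,0,0,2)]: h0:-1[(1,0,0,2)]-1* h0:-2[(0,0,0,2)]-1 h3:-1[(2,0,0,1)]-1 h3:-2[(2,0,0,0)]-1
pass> p4 X@[(1,0,0,2)]: h0:-1[(0,0,0,2)]-1 h3:-1[(1,0,0,1)]+1* h3:-2[(1,0,0,0)]-1
pass> p5 O@[(1,0,0,1)]: h0:-1[(0,0,0,1)]-1* h3:-1[(1,0,0,0)]-1
pass> p6 X@[(0,0,0,1)]: h3:-1[(0,0,0,0)]+1*
pass> p7 O@[(0,0,0,0)] terminal -1; root [(3,1,0,2)] d6
for X: play -1, pass +1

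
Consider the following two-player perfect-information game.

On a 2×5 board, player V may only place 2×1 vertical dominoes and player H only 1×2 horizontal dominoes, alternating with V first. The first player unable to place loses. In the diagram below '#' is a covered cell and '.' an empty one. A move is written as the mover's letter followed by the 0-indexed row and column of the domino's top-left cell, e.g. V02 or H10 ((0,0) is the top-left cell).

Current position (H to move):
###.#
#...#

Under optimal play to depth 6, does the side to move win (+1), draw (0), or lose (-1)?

value(###.#/#...#, H) = +1

[###.#/#...#] H move#1: H11:-1/###.#/###.#, H12:+1/###.#/#.###*
[###.#/#.###] end (terminal -1, V#2); searched ###.#/#...# to 6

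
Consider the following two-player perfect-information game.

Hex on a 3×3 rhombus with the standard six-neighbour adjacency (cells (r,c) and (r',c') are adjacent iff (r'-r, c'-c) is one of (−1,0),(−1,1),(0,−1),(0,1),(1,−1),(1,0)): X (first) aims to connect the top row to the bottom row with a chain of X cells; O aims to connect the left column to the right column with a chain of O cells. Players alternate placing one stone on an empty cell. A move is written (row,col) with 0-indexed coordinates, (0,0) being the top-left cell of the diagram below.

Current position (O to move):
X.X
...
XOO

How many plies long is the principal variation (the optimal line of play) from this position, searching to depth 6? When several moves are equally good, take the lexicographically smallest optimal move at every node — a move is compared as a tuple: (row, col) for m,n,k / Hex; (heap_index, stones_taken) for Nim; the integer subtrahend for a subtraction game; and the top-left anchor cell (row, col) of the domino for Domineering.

PV length from [X.X/.../XOO]: 2 plies

ply 1, O at X.X/.../XOO | (0,1)=-1→XOX/.../XOO*; (1,0)=-1→X.X/O../XOO; (1,1)=-1→X.X/.O./XOO; (1,2)=-1→X.X/..O/XOO
ply 2, X at XOX/.../XOO | (1,0)=+1→XOX/X../XOO*; (1,1)=+1→XOX/.X./XOO; (1,2)=+1→XOX/..X/XOO
ply 3: XOX/X../XOO is terminal -1 (O); from X.X/.../XOO depth 6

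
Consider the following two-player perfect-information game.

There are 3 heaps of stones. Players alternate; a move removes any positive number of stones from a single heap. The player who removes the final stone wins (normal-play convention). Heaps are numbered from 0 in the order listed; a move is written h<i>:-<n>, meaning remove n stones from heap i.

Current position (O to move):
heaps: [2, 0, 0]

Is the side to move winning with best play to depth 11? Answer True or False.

ply 1, O at (2,0,0) | h0:-1=-1→(1,0,0); h0:-2=+1→(0,0,0)*
ply 2: (0,0,0) is terminal -1 (X); from (2,0,0) depth 11

O winning at [(2,0,0)]: True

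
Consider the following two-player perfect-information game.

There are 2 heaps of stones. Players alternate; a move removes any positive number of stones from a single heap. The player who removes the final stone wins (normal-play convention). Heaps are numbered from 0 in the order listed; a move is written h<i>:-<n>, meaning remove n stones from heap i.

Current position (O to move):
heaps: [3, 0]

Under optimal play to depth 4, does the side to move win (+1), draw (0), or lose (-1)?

value((3,0), O) = +1

ply 1, O at (3,0) | h0:-1=-1→(2,0); h0:-2=-1→(1,0); h0:-3=+1→(0,0)*
ply 2: (0,0) is terminal -1 (X); from (3,0) depth 4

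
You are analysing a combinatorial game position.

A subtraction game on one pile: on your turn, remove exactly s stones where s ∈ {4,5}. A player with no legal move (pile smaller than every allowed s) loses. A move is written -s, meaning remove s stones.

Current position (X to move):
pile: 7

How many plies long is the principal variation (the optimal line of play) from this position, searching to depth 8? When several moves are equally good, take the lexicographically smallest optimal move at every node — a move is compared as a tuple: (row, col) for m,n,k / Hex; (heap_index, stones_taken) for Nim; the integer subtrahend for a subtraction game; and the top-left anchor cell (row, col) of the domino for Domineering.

PV length from [7]: 1 ply

p1 X@[7]: -4[3]+1* -5[2]+1
p2 O@[3] terminal -1; root [7] d8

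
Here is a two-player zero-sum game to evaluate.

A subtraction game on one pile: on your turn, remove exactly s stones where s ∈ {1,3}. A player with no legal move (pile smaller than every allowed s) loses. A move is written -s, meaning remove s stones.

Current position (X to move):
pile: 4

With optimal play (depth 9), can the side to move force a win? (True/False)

X winning at [4]: False

p1 X@[4]: -1[3]-1* -3[1]-1
p2 O@[3]: -1[2]+1* -3[0]+1
p3 X@[2]: -1[1]-1*
p4 O@[1]: -1[0]+1*
p5 X@[0] terminal -1; root [4] d9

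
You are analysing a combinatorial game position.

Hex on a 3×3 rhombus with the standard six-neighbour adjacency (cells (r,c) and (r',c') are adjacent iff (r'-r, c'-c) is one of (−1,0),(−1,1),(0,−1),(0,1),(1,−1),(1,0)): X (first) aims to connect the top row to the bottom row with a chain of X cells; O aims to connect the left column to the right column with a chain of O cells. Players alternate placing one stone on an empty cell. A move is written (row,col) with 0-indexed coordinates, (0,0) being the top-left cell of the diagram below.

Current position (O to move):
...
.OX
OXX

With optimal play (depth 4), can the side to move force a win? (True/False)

O winning at [.../.OX/OXX]: True

p1 O@[.../.OX/OXX]: (0,0)[O../.OX/OXX]-1 (0,1)[.O./.OX/OXX]-1 (0,2)[..O/.OX/OXX]+1* (1,0)[.../OOX/OXX]-1
p2 X@[..O/.OX/OXX] terminal -1; root [.../.OX/OXX] d4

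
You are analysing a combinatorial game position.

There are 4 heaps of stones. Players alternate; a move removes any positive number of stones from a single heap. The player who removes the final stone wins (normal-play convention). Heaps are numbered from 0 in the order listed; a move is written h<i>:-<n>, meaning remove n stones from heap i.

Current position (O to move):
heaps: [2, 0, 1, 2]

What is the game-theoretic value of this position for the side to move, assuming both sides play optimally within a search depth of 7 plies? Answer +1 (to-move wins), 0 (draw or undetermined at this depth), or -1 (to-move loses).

p1 O@[(2,0,1,2)]: h0:-1[(1,0,1,2)]-1 h0:-2[(0,0,1,2)]-1 h2:-1[(2,0,0,2)]+1* h3:-1[(2,0,1,1)]-1 h3:-2[(2,0,1,0)]-1
p2 X@[(2,0,0,2)]: h0:-1[(1,0,0,2)]-1* h0:-2[(0,0,0,2)]-1 h3:-1[(2,0,0,1)]-1 h3:-2[(2,0,0,0)]-1
p3 O@[(1,0,0,2)]: h0:-1[(0,0,0,2)]-1 h3:-1[(1,0,0,1)]+1* h3:-2[(1,0,0,0)]-1
p4 X@[(1,0,0,1)]: h0:-1[(0,0,0,1)]-1* h3:-1[(1,0,0,0)]-1
p5 O@[(0,0,0,1)]: h3:-1[(0,0,0,0)]+1*
p6 X@[(0,0,0,0)] terminal -1; root [(2,0,1,2)] d7

value((2,0,1,2), O) = +1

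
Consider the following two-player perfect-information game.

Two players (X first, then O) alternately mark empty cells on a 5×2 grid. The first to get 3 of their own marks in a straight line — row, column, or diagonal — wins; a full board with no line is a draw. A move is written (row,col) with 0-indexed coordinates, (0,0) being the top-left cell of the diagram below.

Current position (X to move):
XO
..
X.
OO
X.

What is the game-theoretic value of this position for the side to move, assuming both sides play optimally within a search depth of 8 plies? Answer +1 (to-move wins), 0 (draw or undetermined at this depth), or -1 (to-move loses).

value(XO/../X./OO/X., X) = +1

[XO/../X./OO/X.] X move#1: (1,0):+1/XO/X./X./OO/X.*, (1,1):+0/XO/.X/X./OO/X., (2,1):+0/XO/../XX/OO/X., (4,1):+0/XO/../X./OO/XX
[XO/X./X./OO/X.] end (terminal -1, O#2); searched XO/../X./OO/X. to 8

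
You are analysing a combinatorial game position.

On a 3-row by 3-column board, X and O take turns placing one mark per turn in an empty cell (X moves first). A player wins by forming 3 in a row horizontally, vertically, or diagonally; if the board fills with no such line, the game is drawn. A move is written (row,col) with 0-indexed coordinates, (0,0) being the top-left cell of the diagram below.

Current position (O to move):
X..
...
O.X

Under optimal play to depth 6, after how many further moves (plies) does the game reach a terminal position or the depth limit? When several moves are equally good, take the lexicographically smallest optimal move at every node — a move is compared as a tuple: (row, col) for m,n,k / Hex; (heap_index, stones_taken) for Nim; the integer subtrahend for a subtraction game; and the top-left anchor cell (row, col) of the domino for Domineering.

p1 O@[X../.../O.X]: (0,1)[XO./.../O.X]-1* (0,2)[X.O/.../O.X]-1 (1,0)[X../O../O.X]-1 (1,1)[X../.O./O.X]-1 (1,2)[X../..O/O.X]-1 (2,1)[X../.../OOX]-1
p2 X@[XO./.../O.X]: (0,2)[XOX/.../O.X]+1* (1,0)[XO./X../O.X]-1 (1,1)[XO./.X./O.X]+1 (1,2)[XO./..X/O.X]+1 (2,1)[XO./.../OXX]+0
p3 O@[XOX/.../O.X]: (1,0)[XOX/O../O.X]-1* (1,1)[XOX/.O./O.X]-1 (1,2)[XOX/..O/O.X]-1 (2,1)[XOX/.../OOX]-1
p4 X@[XOX/O../O.X]: (1,1)[XOX/OX./O.X]+1* (1,2)[XOX/O.X/O.X]+1 (2,1)[XOX/O../OXX]+1
p5 O@[XOX/OX./O.X] terminal -1; root [X../.../O.X] d6

PV length from [X../.../O.X]: 4 plies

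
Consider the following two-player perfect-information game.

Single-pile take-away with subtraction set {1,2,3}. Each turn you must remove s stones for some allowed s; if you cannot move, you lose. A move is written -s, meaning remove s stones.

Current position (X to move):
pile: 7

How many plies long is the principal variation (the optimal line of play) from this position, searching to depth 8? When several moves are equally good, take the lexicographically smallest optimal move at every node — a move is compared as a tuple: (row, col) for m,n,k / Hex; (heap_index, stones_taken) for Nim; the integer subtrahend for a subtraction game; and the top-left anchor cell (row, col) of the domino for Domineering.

PV length from [7]: 3 plies

[7] X move#1: -1:-1/6, -2:-1/5, -3:+1/4*
[4] O move#2: -1:-1/3*, -2:-1/2, -3:-1/1
[3] X move#3: -1:-1/2, -2:-1/1, -3:+1/0*
[0] end (terminal -1, O#4); searched 7 to 8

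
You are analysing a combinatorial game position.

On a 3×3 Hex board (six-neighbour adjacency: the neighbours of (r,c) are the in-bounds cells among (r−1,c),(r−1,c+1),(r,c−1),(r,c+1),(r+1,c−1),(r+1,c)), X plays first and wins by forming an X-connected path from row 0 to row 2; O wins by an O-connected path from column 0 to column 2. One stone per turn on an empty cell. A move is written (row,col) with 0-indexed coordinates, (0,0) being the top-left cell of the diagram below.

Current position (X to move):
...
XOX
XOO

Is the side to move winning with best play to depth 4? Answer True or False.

p1 X@[.../XOX/XOO]: (0,0)[X../XOX/XOO]+1* (0,1)[.X./XOX/XOO]+1 (0,2)[..X/XOX/XOO]+1
p2 O@[X../XOX/XOO] terminal -1; root [.../XOX/XOO] d4

X winning at [.../XOX/XOO]: True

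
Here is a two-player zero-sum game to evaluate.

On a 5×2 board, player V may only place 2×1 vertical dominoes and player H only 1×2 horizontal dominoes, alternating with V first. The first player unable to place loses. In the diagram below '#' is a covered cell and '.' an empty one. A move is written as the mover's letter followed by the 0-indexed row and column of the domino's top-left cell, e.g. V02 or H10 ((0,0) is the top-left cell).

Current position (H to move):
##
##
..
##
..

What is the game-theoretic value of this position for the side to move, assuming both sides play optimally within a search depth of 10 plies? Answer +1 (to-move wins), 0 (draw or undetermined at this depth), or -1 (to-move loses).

value(##/##/../##/.., H) = +1

p1 H@[##/##/../##/..]: H20[##/##/##/##/..]+1* H40[##/##/../##/##]+1
p2 V@[##/##/##/##/..] terminal -1; root [##/##/../##/..] d10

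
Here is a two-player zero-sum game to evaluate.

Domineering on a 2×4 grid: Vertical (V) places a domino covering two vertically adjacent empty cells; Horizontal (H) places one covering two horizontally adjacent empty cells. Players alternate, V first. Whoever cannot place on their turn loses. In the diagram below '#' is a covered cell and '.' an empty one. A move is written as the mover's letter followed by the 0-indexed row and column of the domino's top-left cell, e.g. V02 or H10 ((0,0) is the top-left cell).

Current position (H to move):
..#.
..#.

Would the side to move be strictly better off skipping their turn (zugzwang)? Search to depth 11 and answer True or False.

[..#./..#.] H move#1: H00:+1/###./..#.*, H10:+1/..#./###.
[###./..#.] V move#2: V03:-1/####/..##*
[####/..##] H move#3: H10:+1/####/####*
[####/####] end (terminal -1, V#4); searched ..#./..#. to 11
pass branch (V moves first from the same position):
  | [..#./..#.] V move#1: V00:+1/#.#./#.#.*, V01:+1/.##./.##., V03:-1/..##/..##
  | [#.#./#.#.] end (terminal -1, H#2); searched ..#./..#. to 11
H moving scores +1; H passing scores -1

zugzwang(..#./..#., H) = False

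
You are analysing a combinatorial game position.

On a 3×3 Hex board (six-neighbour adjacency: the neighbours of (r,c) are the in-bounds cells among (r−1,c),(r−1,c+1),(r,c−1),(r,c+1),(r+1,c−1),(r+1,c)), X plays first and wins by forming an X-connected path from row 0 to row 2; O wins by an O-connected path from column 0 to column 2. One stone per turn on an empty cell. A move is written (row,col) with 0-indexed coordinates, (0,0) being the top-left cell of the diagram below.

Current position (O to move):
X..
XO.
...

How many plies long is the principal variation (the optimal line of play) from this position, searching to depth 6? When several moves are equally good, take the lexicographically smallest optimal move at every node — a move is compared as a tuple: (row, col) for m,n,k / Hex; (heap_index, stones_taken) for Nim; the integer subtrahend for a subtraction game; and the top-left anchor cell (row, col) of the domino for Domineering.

p1 O@[X../XO./...]: (0,1)[XO./XO./...]-1 (0,2)[X.O/XO./...]-1 (1,2)[X../XOO/...]-1 (2,0)[X../XO./O..]+1* (2,1)[X../XO./.O.]-1 (2,2)[X../XO./..O]-1
p2 X@[X../XO./O..]: (0,1)[XX./XO./O..]-1* (0,2)[X.X/XO./O..]-1 (1,2)[X../XOX/O..]-1 (2,1)[X../XO./OX.]-1 (2,2)[X../XO./O.X]-1
p3 O@[XX./XO./O..]: (0,2)[XXO/XO./O..]+1* (1,2)[XX./XOO/O..]+1 (2,1)[XX./XO./OO.]+1 (2,2)[XX./XO./O.O]+1
p4 X@[XXO/XO./O..] terminal -1; root [X../XO./...] d6

PV length from [X../XO./...]: 3 plies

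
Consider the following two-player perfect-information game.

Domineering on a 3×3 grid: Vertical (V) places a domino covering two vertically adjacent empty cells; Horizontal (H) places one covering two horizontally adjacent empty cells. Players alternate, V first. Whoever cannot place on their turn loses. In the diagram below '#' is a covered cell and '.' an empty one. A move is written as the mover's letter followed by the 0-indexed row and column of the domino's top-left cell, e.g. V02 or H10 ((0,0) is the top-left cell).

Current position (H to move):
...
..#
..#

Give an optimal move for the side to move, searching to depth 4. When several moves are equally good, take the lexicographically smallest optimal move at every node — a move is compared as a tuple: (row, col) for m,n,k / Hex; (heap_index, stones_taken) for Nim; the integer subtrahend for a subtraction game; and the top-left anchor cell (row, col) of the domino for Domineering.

[.../..#/..#] H move#1: H00:-1/##./..#/..#, H01:-1/.##/..#/..#, H10:+1/.../###/..#*, H20:-1/.../..#/###
[.../###/..#] end (terminal -1, V#2); searched .../..#/..# to 4

H's best at [.../..#/..#]: H10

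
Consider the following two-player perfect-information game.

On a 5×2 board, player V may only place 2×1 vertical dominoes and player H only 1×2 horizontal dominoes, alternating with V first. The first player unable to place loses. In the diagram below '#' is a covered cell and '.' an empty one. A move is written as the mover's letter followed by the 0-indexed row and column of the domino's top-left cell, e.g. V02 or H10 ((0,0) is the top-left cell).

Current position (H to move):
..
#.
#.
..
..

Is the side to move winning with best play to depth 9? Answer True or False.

H winning at [../#./#./../..]: True

p1 H@[../#./#./../..]: H00[##/#./#./../..]-1 H30[../#./#./##/..]+1* H40[../#./#./../##]+1
p2 V@[../#./#./##/..]: V01[.#/##/#./##/..]-1* V11[../##/##/##/..]-1
p3 H@[.#/##/#./##/..]: H40[.#/##/#./##/##]+1*
p4 V@[.#/##/#./##/##] terminal -1; root [../#./#./../..] d9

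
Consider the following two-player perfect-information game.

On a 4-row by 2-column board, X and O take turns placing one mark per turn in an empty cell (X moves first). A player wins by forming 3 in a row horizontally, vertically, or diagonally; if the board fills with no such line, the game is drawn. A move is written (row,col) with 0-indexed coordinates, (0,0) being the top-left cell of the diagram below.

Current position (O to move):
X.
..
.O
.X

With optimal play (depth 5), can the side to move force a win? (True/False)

ply 1, O at X./../.O/.X | (0,1)=+0→XO/../.O/.X*; (1,0)=+0→X./O./.O/.X; (1,1)=+0→X./.O/.O/.X; (2,0)=+0→X./../OO/.X; (3,0)=+0→X./../.O/OX
ply 2, X at XO/../.O/.X | (1,0)=-1→XO/X./.O/.X; (1,1)=+0→XO/.X/.O/.X*; (2,0)=-1→XO/../XO/.X; (3,0)=-1→XO/../.O/XX
ply 3, O at XO/.X/.O/.X | (1,0)=+0→XO/OX/.O/.X*; (2,0)=+0→XO/.X/OO/.X; (3,0)=+0→XO/.X/.O/OX
ply 4, X at XO/OX/.O/.X | (2,0)=+0→XO/OX/XO/.X*; (3,0)=+0→XO/OX/.O/XX
ply 5, O at XO/OX/XO/.X | (3,0)=+0→XO/OX/XO/OX*
ply 6: XO/OX/XO/OX is terminal +0 (X); from X./../.O/.X depth 5

O winning at [X./../.O/.X]: False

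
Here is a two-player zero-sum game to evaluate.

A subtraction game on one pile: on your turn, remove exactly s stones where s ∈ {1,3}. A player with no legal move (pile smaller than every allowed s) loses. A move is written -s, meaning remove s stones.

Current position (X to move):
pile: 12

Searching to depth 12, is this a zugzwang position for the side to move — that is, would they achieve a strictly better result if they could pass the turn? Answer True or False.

zugzwang(12, X) = True

p1 X@[12]: -1[11]-1* -3[9]-1
p2 O@[11]: -1[10]+1* -3[8]+1
p3 X@[10]: -1[9]-1* -3[7]-1
p4 O@[9]: -1[8]+1* -3[6]+1
p5 X@[8]: -1[7]-1* -3[5]-1
p6 O@[7]: -1[6]+1* -3[4]+1
p7 X@[6]: -1[5]-1* -3[3]-1
p8 O@[5]: -1[4]+1* -3[2]+1
p9 X@[4]: -1[3]-1* -3[1]-1
p10 O@[3]: -1[2]+1* -3[0]+1
p11 X@[2]: -1[1]-1*
p12 O@[1]: -1[0]+1*
p13 X@[0] terminal -1; root [12] d12
pass branch (O moves first from the same position):
  | p1 O@[12]: -1[11]-1* -3[9]-1
  | p2 X@[11]: -1[10]+1* -3[8]+1
  | p3 O@[10]: -1[9]-1* -3[7]-1
  | p4 X@[9]: -1[8]+1* -3[6]+1
  | p5 O@[8]: -1[7]-1* -3[5]-1
  | p6 X@[7]: -1[6]+1* -3[4]+1
  | p7 O@[6]: -1[5]-1* -3[3]-1
  | p8 X@[5]: -1[4]+1* -3[2]+1
  | p9 O@[4]: -1[3]-1* -3[1]-1
  | p10 X@[3]: -1[2]+1* -3[0]+1
  | p11 O@[2]: -1[1]-1*
  | p12 X@[1]: -1[0]+1*
  | p13 O@[0] terminal -1; root [12] d12
X moving scores -1; X passing scores +1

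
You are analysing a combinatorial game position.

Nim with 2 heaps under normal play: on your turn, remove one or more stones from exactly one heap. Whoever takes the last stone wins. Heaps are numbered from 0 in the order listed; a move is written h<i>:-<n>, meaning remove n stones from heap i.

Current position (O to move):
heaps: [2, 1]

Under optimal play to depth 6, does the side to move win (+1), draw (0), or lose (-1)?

ply 1, O at (2,1) | h0:-1=+1→(1,1)*; h0:-2=-1→(0,1); h1:-1=-1→(2,0)
ply 2, X at (1,1) | h0:-1=-1→(0,1)*; h1:-1=-1→(1,0)
ply 3, O at (0,1) | h1:-1=+1→(0,0)*
ply 4: (0,0) is terminal -1 (X); from (2,1) depth 6

value((2,1), O) = +1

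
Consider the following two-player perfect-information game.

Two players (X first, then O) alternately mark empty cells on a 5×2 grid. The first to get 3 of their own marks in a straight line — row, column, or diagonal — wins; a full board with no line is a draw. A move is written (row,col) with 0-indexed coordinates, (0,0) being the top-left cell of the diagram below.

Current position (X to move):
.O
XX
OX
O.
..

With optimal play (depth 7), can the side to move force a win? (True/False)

p1 X@[.O/XX/OX/O./..]: (0,0)[XO/XX/OX/O./..]-1 (3,1)[.O/XX/OX/OX/..]+1* (4,0)[.O/XX/OX/O./X.]+0 (4,1)[.O/XX/OX/O./.X]-1
p2 O@[.O/XX/OX/OX/..] terminal -1; root [.O/XX/OX/O./..] d7

X winning at [.O/XX/OX/O./..]: True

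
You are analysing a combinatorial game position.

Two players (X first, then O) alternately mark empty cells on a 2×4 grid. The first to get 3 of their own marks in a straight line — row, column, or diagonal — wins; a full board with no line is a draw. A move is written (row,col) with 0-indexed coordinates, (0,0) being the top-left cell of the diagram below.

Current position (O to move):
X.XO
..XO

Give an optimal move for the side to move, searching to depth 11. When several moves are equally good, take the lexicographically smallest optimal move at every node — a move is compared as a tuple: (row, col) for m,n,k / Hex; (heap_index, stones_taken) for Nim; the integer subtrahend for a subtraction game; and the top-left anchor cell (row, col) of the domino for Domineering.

ply 1, O at X.XO/..XO | (0,1)=+0→XOXO/..XO*; (1,0)=-1→X.XO/O.XO; (1,1)=-1→X.XO/.OXO
ply 2, X at XOXO/..XO | (1,0)=+0→XOXO/X.XO*; (1,1)=+0→XOXO/.XXO
ply 3, O at XOXO/X.XO | (1,1)=+0→XOXO/XOXO*
ply 4: XOXO/XOXO is terminal +0 (X); from X.XO/..XO depth 11

O's best at [X.XO/..XO]: (0,1)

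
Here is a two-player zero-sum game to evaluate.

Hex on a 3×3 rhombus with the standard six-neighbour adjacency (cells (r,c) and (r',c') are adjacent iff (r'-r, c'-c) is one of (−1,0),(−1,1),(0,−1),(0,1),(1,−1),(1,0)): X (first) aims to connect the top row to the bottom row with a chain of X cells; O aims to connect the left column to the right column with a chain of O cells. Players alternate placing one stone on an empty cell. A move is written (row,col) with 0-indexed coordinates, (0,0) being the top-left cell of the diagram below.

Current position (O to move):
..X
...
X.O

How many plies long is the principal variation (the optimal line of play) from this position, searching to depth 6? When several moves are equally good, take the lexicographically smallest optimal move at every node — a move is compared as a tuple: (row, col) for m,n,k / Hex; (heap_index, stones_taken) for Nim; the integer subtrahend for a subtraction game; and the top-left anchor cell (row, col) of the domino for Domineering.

p1 O@[..X/.../X.O]: (0,0)[O.X/.../X.O]-1* (0,1)[.OX/.../X.O]-1 (1,0)[..X/O../X.O]-1 (1,1)[..X/.O./X.O]-1 (1,2)[..X/..O/X.O]-1 (2,1)[..X/.../XOO]-1
p2 X@[O.X/.../X.O]: (0,1)[OXX/.../X.O]+1* (1,0)[O.X/X../X.O]+1 (1,1)[O.X/.X./X.O]+1 (1,2)[O.X/..X/X.O]+1 (2,1)[O.X/.../XXO]+1
p3 O@[OXX/.../X.O]: (1,0)[OXX/O../X.O]-1* (1,1)[OXX/.O./X.O]-1 (1,2)[OXX/..O/X.O]-1 (2,1)[OXX/.../XOO]-1
p4 X@[OXX/O../X.O]: (1,1)[OXX/OX./X.O]+1* (1,2)[OXX/O.X/X.O]+1 (2,1)[OXX/O../XXO]+1
p5 O@[OXX/OX./X.O] terminal -1; root [..X/.../X.O] d6

PV length from [..X/.../X.O]: 4 plies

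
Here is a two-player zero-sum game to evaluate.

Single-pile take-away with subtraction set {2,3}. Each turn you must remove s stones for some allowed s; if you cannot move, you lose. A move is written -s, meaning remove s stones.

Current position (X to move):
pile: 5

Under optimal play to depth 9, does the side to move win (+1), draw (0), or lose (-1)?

value(5, X) = -1

p1 X@[5]: -2[3]-1* -3[2]-1
p2 O@[3]: -2[1]+1* -3[0]+1
p3 X@[1] terminal -1; root [5] d9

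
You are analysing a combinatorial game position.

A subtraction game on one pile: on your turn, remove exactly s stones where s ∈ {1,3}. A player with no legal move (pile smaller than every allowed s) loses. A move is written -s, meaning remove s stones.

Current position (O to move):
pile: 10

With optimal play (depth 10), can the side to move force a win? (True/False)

[10] O move#1: -1:-1/9*, -3:-1/7
[9] X move#2: -1:+1/8*, -3:+1/6
[8] O move#3: -1:-1/7*, -3:-1/5
[7] X move#4: -1:+1/6*, -3:+1/4
[6] O move#5: -1:-1/5*, -3:-1/3
[5] X move#6: -1:+1/4*, -3:+1/2
[4] O move#7: -1:-1/3*, -3:-1/1
[3] X move#8: -1:+1/2*, -3:+1/0
[2] O move#9: -1:-1/1*
[1] X move#10: -1:+1/0*
[0] end (terminal -1, O#11); searched 10 to 10

O winning at [10]: False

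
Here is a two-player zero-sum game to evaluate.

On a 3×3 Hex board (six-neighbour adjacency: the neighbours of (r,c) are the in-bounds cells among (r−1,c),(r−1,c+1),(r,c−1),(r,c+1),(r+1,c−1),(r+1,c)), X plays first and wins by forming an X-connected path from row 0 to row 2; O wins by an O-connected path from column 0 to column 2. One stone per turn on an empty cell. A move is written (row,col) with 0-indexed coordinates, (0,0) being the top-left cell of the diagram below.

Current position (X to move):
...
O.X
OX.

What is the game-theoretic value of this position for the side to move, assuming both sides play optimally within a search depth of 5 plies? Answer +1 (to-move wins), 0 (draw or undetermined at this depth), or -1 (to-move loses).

value(.../O.X/OX., X) = +1

[.../O.X/OX.] X move#1: (0,0):-1/X../O.X/OX., (0,1):+1/.X./O.X/OX.*, (0,2):+1/..X/O.X/OX., (1,1):+1/.../OXX/OX., (2,2):-1/.../O.X/OXX
[.X./O.X/OX.] O move#2: (0,0):-1/OX./O.X/OX.*, (0,2):-1/.XO/O.X/OX., (1,1):-1/.X./OOX/OX., (2,2):-1/.X./O.X/OXO
[OX./O.X/OX.] X move#3: (0,2):+1/OXX/O.X/OX.*, (1,1):+1/OX./OXX/OX., (2,2):+1/OX./O.X/OXX
[OXX/O.X/OX.] end (terminal -1, O#4); searched .../O.X/OX. to 5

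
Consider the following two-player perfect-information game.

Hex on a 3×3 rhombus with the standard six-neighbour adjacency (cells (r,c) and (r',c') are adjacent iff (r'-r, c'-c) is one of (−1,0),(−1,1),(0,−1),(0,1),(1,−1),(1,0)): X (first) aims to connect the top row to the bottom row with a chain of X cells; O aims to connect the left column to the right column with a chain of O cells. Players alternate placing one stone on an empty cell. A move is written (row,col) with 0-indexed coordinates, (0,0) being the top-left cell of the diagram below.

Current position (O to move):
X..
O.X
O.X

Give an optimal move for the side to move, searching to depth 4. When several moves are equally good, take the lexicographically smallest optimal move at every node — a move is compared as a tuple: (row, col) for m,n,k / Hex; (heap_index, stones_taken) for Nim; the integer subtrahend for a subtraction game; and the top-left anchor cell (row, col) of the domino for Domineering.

O's best at [X../O.X/O.X]: (0,2)

ply 1, O at X../O.X/O.X | (0,1)=-1→XO./O.X/O.X; (0,2)=+1→X.O/O.X/O.X*; (1,1)=-1→X../OOX/O.X; (2,1)=-1→X../O.X/OOX
ply 2, X at X.O/O.X/O.X | (0,1)=-1→XXO/O.X/O.X*; (1,1)=-1→X.O/OXX/O.X; (2,1)=-1→X.O/O.X/OXX
ply 3, O at XXO/O.X/O.X | (1,1)=+1→XXO/OOX/O.X*; (2,1)=-1→XXO/O.X/OOX
ply 4: XXO/OOX/O.X is terminal -1 (X); from X../O.X/O.X depth 4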